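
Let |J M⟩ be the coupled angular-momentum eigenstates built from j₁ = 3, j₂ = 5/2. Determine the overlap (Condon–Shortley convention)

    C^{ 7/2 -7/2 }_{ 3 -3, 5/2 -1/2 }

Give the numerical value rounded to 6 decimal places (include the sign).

+√(1/3) = +0.577350

triangle: 2!×4!×3!/10! = 288/3628800
(j±m)!: 0!×6!×2!×3!×0!×7! = 43545600
prefactor² = (2J+1)×Δ×N² = 27648
  k=2: +1/(2!×0!×4!×0!×0!×3!) = 1/288
Σ = 1/288  ⇒  CG² = 27648×1/288² = 1/3
CG = +√(1/3) = +0.577350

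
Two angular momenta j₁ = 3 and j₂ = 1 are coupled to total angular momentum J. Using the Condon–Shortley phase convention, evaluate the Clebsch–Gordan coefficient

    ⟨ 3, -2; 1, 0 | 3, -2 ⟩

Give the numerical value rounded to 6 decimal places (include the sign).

triangle: 1!·5!·1!/8! = 120/40320
(j±m)!: 1!·5!·1!·1!·1!·5! = 14400
prefactor² = (2J+1)·Δ·N² = 300
  k=0: +1/(0!·1!·5!·1!·0!·0!) = 1/120
  k=1: −1/(1!·0!·4!·0!·1!·1!) = -1/24
Σ = -1/30  ⇒  CG² = 300·(-1/30)² = 1/3
CG = −√(1/3) = -0.577350

-0.577350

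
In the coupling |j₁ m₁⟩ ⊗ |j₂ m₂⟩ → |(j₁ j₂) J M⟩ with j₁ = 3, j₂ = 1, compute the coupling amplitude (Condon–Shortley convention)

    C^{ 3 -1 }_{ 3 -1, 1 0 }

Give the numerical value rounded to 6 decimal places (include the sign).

j₁+j₂−J=1  J+j₁−j₂=5  J−j₁+j₂=1  j₁+j₂+J+1=8
(j₁±m₁, j₂±m₂, J±M) = (2,4,1,1,2,4)
P² = 48
sum k=0..1:
  [0] +1/24 = 1/24
  [1] −1/12 = -1/12
S = -1/24
C² = P²·S² = 1/12 ; C = -0.288675

-0.288675  (= −√(1/12))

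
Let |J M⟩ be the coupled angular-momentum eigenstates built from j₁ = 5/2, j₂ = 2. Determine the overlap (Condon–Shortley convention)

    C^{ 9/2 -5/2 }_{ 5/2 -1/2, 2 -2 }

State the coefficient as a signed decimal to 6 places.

+√(5/18) = +0.527046

√[10·0!5!4!/10! · 2!3!0!4!2!7!] = √(23040)
  +(−1)^0/∏(0,0,3,0,2,4)! = 1/288  (running 1/288)
⟨..|..⟩ = √(23040)·(1/288) = +0.527046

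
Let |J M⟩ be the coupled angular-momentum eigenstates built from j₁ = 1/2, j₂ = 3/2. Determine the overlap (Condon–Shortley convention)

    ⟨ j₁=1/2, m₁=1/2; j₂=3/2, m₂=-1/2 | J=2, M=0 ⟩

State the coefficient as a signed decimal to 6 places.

√[5·0!1!3!/5! · 1!0!1!2!2!2!] = √(2)
  +(−1)^0/∏(0,0,0,1,1,2)! = 1/2  (running 1/2)
⟨..|..⟩ = √(2)·(1/2) = +0.707107

+0.707107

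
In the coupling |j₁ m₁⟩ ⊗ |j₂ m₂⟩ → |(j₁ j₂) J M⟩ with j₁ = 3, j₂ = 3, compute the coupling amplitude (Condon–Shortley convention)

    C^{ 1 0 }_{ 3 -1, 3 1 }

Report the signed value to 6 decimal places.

triangle: 5!*1!*1!/8! = 120/40320
(j±m)!: 2!*4!*4!*2!*1!*1! = 2304
prefactor² = (2J+1)*Δ*N² = 144/7
  k=3: −1/(3!*2!*1!*1!*0!*0!) = -1/12
  k=4: +1/(4!*1!*0!*0!*1!*1!) = 1/24
Σ = -1/24  ⇒  CG² = 144/7*(-1/24)² = 1/28
CG = −√(1/28) = -0.188982

-0.188982  (= −√(1/28))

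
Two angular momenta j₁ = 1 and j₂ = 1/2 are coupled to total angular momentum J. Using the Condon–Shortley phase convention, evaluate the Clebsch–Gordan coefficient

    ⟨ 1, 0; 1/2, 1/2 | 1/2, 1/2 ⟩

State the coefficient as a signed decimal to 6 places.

-0.577350  (= −√(1/3))

√[2·1!1!0!/3! · 1!1!1!0!1!0!] = √(1/3)
  +(−1)^1/∏(1,0,0,0,1,0)! = -1  (running -1)
⟨..|..⟩ = √(1/3)·(-1) = -0.577350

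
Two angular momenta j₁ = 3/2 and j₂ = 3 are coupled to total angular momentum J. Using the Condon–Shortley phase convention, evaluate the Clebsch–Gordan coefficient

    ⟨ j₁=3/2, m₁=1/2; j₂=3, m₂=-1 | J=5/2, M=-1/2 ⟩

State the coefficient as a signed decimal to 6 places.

j₁+j₂−J=2  J+j₁−j₂=1  J−j₁+j₂=4  j₁+j₂+J+1=8
(j₁±m₁, j₂±m₂, J±M) = (2,1,2,4,2,3)
P² = 288/35
sum k=0..1:
  [0] +1/8 = 1/8
  [1] −1/6 = -1/6
S = -1/24
C² = P²·S² = 1/70 ; C = -0.119523

-0.119523  (= −√(1/70))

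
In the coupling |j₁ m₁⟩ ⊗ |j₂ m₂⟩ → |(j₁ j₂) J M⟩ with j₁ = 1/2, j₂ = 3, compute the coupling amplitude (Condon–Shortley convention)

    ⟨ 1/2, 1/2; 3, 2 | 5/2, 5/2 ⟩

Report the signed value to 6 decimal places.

+0.377964

triangle: 1!*0!*5!/7! = 120/5040
(j±m)!: 1!*0!*5!*1!*5!*0! = 14400
prefactor² = (2J+1)*Δ*N² = 14400/7
  k=0: +1/(0!*1!*0!*5!*0!*0!) = 1/120
Σ = 1/120  ⇒  CG² = 14400/7*1/120² = 1/7
CG = +√(1/7) = +0.377964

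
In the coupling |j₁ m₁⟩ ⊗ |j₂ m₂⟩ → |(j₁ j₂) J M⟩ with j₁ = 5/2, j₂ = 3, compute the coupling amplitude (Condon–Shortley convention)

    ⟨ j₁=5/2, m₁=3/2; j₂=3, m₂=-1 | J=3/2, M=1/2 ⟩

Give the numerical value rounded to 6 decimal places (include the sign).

j₁+j₂−J=4  J+j₁−j₂=1  J−j₁+j₂=2  j₁+j₂+J+1=8
(j₁±m₁, j₂±m₂, J±M) = (4,1,2,4,2,1)
P² = 384/35
sum k=0..1:
  [0] +1/48 = 1/48
  [1] −1/6 = -1/6
S = -7/48
C² = P²·S² = 7/30 ; C = -0.483046

−√(7/30) ≈ -0.483046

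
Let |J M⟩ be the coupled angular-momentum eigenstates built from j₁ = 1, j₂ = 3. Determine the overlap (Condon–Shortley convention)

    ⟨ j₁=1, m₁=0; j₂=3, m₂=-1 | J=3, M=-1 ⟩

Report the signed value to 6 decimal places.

+0.288675  (= +√(1/12))

√[7·1!1!5!/8! · 1!1!2!4!2!4!] = √(48)
  +(−1)^0/∏(0,1,1,2,0,3)! = 1/12  (running 1/12)
  +(−1)^1/∏(1,0,0,1,1,4)! = -1/24  (running 1/24)
⟨..|..⟩ = √(48)·(1/24) = +0.288675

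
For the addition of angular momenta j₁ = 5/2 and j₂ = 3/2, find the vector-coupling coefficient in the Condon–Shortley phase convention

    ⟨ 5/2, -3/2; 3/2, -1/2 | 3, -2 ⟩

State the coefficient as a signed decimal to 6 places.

√[7·1!4!2!/8! · 1!4!1!2!1!5!] = √(48)
  +(−1)^0/∏(0,1,4,1,0,1)! = 1/24  (running 1/24)
  +(−1)^1/∏(1,0,3,0,1,2)! = -1/12  (running -1/24)
⟨..|..⟩ = √(48)·(-1/24) = -0.288675

-0.288675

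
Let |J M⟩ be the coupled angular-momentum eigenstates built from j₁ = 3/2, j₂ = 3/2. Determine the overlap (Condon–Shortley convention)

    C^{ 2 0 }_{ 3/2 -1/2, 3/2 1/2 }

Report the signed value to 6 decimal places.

−√(1/4) = -0.500000

j₁+j₂−J=1  J+j₁−j₂=2  J−j₁+j₂=2  j₁+j₂+J+1=6
(j₁±m₁, j₂±m₂, J±M) = (1,2,2,1,2,2)
P² = 4/9
sum k=0..1:
  [0] +1/4 = 1/4
  [1] −1/1 = -1
S = -3/4
C² = P²·S² = 1/4 ; C = -0.500000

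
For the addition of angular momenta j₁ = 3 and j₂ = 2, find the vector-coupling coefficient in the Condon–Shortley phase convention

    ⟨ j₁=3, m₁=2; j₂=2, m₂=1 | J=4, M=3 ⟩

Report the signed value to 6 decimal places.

√[9·1!5!3!/10! · 5!1!3!1!7!1!] = √(6480)
  +(−1)^0/∏(0,1,1,3,4,0)! = 1/144  (running 1/144)
  +(−1)^1/∏(1,0,0,2,5,1)! = -1/240  (running 1/360)
⟨..|..⟩ = √(6480)·(1/360) = +0.223607

+√(1/20) = +0.223607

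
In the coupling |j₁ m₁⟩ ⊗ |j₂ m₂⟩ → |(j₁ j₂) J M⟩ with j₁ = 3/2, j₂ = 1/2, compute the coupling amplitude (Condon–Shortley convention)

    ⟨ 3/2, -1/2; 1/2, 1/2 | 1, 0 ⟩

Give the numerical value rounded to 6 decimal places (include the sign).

−√(1/2) = -0.707107

triangle: 1!×2!×0!/4! = 2/24
(j±m)!: 1!×2!×1!×0!×1!×1! = 2
prefactor² = (2J+1)×Δ×N² = 1/2
  k=1: −1/(1!×0!×1!×0!×1!×0!) = -1
Σ = -1  ⇒  CG² = 1/2×(-1)² = 1/2
CG = −√(1/2) = -0.707107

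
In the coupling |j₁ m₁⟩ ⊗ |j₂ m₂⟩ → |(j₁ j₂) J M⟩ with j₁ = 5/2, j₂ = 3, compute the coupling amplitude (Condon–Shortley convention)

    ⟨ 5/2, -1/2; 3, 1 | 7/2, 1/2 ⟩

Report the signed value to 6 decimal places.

triangle: 2!*3!*4!/10! = 288/3628800
(j±m)!: 2!*3!*4!*2!*4!*3! = 82944
prefactor² = (2J+1)*Δ*N² = 9216/175
  k=0: +1/(0!*2!*3!*4!*0!*0!) = 1/288
  k=1: −1/(1!*1!*2!*3!*1!*1!) = -1/12
  k=2: +1/(2!*0!*1!*2!*2!*2!) = 1/16
Σ = -5/288  ⇒  CG² = 9216/175*(-5/288)² = 1/63
CG = −√(1/63) = -0.125988

-0.125988  (= −√(1/63))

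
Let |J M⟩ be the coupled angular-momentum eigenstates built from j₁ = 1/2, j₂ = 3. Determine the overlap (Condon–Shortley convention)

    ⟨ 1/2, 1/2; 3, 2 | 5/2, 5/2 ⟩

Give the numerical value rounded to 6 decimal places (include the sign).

√[6·1!0!5!/7! · 1!0!5!1!5!0!] = √(14400/7)
  +(−1)^0/∏(0,1,0,5,0,0)! = 1/120  (running 1/120)
⟨..|..⟩ = √(14400/7)·(1/120) = +0.377964

+0.377964  (= +√(1/7))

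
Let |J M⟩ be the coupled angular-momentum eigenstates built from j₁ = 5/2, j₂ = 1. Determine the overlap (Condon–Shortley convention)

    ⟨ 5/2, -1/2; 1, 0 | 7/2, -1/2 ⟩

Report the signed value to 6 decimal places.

+√(4/7) ≈ +0.755929

j₁+j₂−J=0  J+j₁−j₂=5  J−j₁+j₂=2  j₁+j₂+J+1=8
(j₁±m₁, j₂±m₂, J±M) = (2,3,1,1,3,4)
P² = 576/7
sum k=0..0:
  [0] +1/12 = 1/12
S = 1/12
C² = P²·S² = 4/7 ; C = +0.755929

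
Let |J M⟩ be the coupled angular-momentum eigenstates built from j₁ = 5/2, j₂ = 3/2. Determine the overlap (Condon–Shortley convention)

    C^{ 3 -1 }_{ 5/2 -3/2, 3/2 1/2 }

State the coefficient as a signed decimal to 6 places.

j₁+j₂−J=1  J+j₁−j₂=4  J−j₁+j₂=2  j₁+j₂+J+1=8
(j₁±m₁, j₂±m₂, J±M) = (1,4,2,1,2,4)
P² = 96/5
sum k=0..1:
  [0] +1/48 = 1/48
  [1] −1/6 = -1/6
S = -7/48
C² = P²·S² = 49/120 ; C = -0.639010

−√(49/120) = -0.639010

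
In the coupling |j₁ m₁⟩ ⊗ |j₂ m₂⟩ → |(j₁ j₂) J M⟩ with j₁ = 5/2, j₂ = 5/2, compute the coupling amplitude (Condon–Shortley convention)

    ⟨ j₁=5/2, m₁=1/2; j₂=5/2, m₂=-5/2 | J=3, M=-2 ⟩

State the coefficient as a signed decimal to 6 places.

+√(5/12) ≈ +0.645497

j₁+j₂−J=2  J+j₁−j₂=3  J−j₁+j₂=3  j₁+j₂+J+1=9
(j₁±m₁, j₂±m₂, J±M) = (3,2,0,5,1,5)
P² = 240
sum k=0..0:
  [0] +1/24 = 1/24
S = 1/24
C² = P²·S² = 5/12 ; C = +0.645497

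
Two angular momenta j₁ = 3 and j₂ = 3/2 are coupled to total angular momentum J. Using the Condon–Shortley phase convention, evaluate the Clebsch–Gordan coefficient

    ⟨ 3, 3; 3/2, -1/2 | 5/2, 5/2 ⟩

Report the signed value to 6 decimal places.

√[6·2!4!1!/8! · 6!0!1!2!5!0!] = √(8640/7)
  +(−1)^0/∏(0,2,0,1,4,0)! = 1/48  (running 1/48)
⟨..|..⟩ = √(8640/7)·(1/48) = +0.731925

+0.731925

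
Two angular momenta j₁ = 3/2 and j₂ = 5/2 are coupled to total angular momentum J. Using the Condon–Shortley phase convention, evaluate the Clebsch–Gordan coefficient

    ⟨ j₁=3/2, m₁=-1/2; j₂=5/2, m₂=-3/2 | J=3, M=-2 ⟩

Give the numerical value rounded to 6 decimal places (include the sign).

+0.288675

triangle: 1!×2!×4!/8! = 48/40320
(j±m)!: 1!×2!×1!×4!×1!×5! = 5760
prefactor² = (2J+1)×Δ×N² = 48
  k=0: +1/(0!×1!×2!×1!×0!×3!) = 1/12
  k=1: −1/(1!×0!×1!×0!×1!×4!) = -1/24
Σ = 1/24  ⇒  CG² = 48×1/24² = 1/12
CG = +√(1/12) = +0.288675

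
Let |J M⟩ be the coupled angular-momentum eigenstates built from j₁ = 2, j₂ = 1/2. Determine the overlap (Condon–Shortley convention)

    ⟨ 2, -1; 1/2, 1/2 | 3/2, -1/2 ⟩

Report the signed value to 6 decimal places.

−√(3/5) = -0.774597

triangle: 1!*3!*0!/5! = 6/120
(j±m)!: 1!*3!*1!*0!*1!*2! = 12
prefactor² = (2J+1)*Δ*N² = 12/5
  k=1: −1/(1!*0!*2!*0!*1!*0!) = -1/2
Σ = -1/2  ⇒  CG² = 12/5*(-1/2)² = 3/5
CG = −√(3/5) = -0.774597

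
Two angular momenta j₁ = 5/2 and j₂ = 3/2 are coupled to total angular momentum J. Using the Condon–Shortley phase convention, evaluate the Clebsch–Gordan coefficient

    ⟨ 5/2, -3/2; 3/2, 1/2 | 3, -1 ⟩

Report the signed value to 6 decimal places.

j₁+j₂−J=1  J+j₁−j₂=4  J−j₁+j₂=2  j₁+j₂+J+1=8
(j₁±m₁, j₂±m₂, J±M) = (1,4,2,1,2,4)
P² = 96/5
sum k=0..1:
  [0] +1/48 = 1/48
  [1] −1/6 = -1/6
S = -7/48
C² = P²·S² = 49/120 ; C = -0.639010

−√(49/120) ≈ -0.639010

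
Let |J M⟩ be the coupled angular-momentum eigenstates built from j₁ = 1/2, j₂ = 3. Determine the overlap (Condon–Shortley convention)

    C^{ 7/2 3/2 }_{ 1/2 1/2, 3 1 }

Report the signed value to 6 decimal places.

+√(5/7) = +0.845154

j₁+j₂−J=0  J+j₁−j₂=1  J−j₁+j₂=6  j₁+j₂+J+1=8
(j₁±m₁, j₂±m₂, J±M) = (1,0,4,2,5,2)
P² = 11520/7
sum k=0..0:
  [0] +1/48 = 1/48
S = 1/48
C² = P²·S² = 5/7 ; C = +0.845154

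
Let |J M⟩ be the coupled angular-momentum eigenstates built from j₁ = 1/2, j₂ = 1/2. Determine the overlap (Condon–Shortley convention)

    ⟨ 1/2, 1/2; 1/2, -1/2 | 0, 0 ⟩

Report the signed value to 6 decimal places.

+0.707107

triangle: 1!×0!×0!/2! = 1/2
(j±m)!: 1!×0!×0!×1!×0!×0! = 1
prefactor² = (2J+1)×Δ×N² = 1/2
  k=0: +1/(0!×1!×0!×0!×0!×0!) = 1
Σ = 1  ⇒  CG² = 1/2×1² = 1/2
CG = +√(1/2) = +0.707107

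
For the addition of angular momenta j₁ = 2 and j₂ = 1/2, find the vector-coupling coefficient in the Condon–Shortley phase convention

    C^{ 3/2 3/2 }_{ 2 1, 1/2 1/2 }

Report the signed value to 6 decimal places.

-0.447214

j₁+j₂−J=1  J+j₁−j₂=3  J−j₁+j₂=0  j₁+j₂+J+1=5
(j₁±m₁, j₂±m₂, J±M) = (3,1,1,0,3,0)
P² = 36/5
sum k=1..1:
  [1] −1/6 = -1/6
S = -1/6
C² = P²·S² = 1/5 ; C = -0.447214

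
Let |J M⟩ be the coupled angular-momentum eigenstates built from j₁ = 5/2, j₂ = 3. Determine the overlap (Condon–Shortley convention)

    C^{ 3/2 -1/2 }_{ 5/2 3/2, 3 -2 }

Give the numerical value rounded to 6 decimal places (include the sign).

-0.218218

triangle: 4!·1!·2!/8! = 48/40320
(j±m)!: 4!·1!·1!·5!·1!·2! = 5760
prefactor² = (2J+1)·Δ·N² = 192/7
  k=0: +1/(0!·4!·1!·1!·0!·1!) = 1/24
  k=1: −1/(1!·3!·0!·0!·1!·2!) = -1/12
Σ = -1/24  ⇒  CG² = 192/7·(-1/24)² = 1/21
CG = −√(1/21) = -0.218218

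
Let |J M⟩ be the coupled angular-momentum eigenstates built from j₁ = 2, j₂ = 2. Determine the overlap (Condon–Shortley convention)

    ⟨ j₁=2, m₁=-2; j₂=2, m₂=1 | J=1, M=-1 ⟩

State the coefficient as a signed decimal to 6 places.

−√(1/5) = -0.447214

√[3·3!1!1!/6! · 0!4!3!1!0!2!] = √(36/5)
  +(−1)^3/∏(3,0,1,0,0,1)! = -1/6  (running -1/6)
⟨..|..⟩ = √(36/5)·(-1/6) = -0.447214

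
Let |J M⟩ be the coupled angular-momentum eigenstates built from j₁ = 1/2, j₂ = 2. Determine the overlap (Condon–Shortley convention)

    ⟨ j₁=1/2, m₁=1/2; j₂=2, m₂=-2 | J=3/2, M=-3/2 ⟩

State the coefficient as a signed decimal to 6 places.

triangle: 1!·0!·3!/5! = 6/120
(j±m)!: 1!·0!·0!·4!·0!·3! = 144
prefactor² = (2J+1)·Δ·N² = 144/5
  k=0: +1/(0!·1!·0!·0!·0!·3!) = 1/6
Σ = 1/6  ⇒  CG² = 144/5·1/6² = 4/5
CG = +√(4/5) = +0.894427

+√(4/5) ≈ +0.894427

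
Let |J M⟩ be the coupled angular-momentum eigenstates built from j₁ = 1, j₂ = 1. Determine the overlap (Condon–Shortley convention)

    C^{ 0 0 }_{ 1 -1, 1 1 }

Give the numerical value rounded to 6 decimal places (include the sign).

j₁+j₂−J=2  J+j₁−j₂=0  J−j₁+j₂=0  j₁+j₂+J+1=3
(j₁±m₁, j₂±m₂, J±M) = (0,2,2,0,0,0)
P² = 4/3
sum k=2..2:
  [2] +1/2 = 1/2
S = 1/2
C² = P²·S² = 1/3 ; C = +0.577350

+√(1/3) ≈ +0.577350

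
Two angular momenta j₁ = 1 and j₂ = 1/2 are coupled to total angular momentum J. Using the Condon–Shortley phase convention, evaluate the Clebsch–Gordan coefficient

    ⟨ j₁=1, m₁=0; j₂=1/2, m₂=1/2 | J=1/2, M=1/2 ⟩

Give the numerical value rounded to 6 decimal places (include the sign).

√[2·1!1!0!/3! · 1!1!1!0!1!0!] = √(1/3)
  +(−1)^1/∏(1,0,0,0,1,0)! = -1  (running -1)
⟨..|..⟩ = √(1/3)·(-1) = -0.577350

−√(1/3) ≈ -0.577350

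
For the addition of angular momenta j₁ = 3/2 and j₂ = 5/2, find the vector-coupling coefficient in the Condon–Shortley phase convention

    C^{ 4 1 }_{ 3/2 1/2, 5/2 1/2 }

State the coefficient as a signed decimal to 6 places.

triangle: 0!*3!*5!/9! = 720/362880
(j±m)!: 2!*1!*3!*2!*5!*3! = 17280
prefactor² = (2J+1)*Δ*N² = 2160/7
  k=0: +1/(0!*0!*1!*3!*2!*2!) = 1/24
Σ = 1/24  ⇒  CG² = 2160/7*1/24² = 15/28
CG = +√(15/28) = +0.731925

+0.731925  (= +√(15/28))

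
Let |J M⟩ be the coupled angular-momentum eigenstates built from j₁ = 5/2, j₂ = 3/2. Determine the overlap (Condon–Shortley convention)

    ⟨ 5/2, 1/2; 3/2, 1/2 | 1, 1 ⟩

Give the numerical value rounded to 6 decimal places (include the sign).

triangle: 3!·2!·0!/6! = 12/720
(j±m)!: 3!·2!·2!·1!·2!·0! = 48
prefactor² = (2J+1)·Δ·N² = 12/5
  k=2: +1/(2!·1!·0!·0!·2!·0!) = 1/4
Σ = 1/4  ⇒  CG² = 12/5·1/4² = 3/20
CG = +√(3/20) = +0.387298

+0.387298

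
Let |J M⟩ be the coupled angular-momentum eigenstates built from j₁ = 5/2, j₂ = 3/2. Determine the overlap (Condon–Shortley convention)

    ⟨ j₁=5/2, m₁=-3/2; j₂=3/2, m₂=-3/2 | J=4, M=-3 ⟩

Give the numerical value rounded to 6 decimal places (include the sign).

√[9·0!5!3!/9! · 1!4!0!3!1!7!] = √(12960)
  +(−1)^0/∏(0,0,4,0,1,3)! = 1/144  (running 1/144)
⟨..|..⟩ = √(12960)·(1/144) = +0.790569

+√(5/8) = +0.790569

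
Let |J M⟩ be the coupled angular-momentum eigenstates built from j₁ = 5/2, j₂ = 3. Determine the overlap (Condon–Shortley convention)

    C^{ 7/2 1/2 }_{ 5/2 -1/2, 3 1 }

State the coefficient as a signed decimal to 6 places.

−√(1/63) ≈ -0.125988

√[8·2!3!4!/10! · 2!3!4!2!4!3!] = √(9216/175)
  +(−1)^0/∏(0,2,3,4,0,0)! = 1/288  (running 1/288)
  +(−1)^1/∏(1,1,2,3,1,1)! = -1/12  (running -23/288)
  +(−1)^2/∏(2,0,1,2,2,2)! = 1/16  (running -5/288)
⟨..|..⟩ = √(9216/175)·(-5/288) = -0.125988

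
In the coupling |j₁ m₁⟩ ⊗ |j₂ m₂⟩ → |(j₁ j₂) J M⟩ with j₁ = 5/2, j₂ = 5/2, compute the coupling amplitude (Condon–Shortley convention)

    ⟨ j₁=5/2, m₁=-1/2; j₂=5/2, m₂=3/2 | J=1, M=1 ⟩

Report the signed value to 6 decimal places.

−√(8/35) ≈ -0.478091

triangle: 4!*1!*1!/7! = 24/5040
(j±m)!: 2!*3!*4!*1!*2!*0! = 576
prefactor² = (2J+1)*Δ*N² = 288/35
  k=3: −1/(3!*1!*0!*1!*1!*0!) = -1/6
Σ = -1/6  ⇒  CG² = 288/35*(-1/6)² = 8/35
CG = −√(8/35) = -0.478091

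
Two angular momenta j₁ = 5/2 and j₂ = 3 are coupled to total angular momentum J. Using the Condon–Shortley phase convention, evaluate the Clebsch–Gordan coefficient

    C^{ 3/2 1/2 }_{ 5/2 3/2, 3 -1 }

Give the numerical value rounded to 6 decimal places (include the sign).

−√(7/30) ≈ -0.483046

triangle: 4!*1!*2!/8! = 48/40320
(j±m)!: 4!*1!*2!*4!*2!*1! = 2304
prefactor² = (2J+1)*Δ*N² = 384/35
  k=0: +1/(0!*4!*1!*2!*0!*0!) = 1/48
  k=1: −1/(1!*3!*0!*1!*1!*1!) = -1/6
Σ = -7/48  ⇒  CG² = 384/35*(-7/48)² = 7/30
CG = −√(7/30) = -0.483046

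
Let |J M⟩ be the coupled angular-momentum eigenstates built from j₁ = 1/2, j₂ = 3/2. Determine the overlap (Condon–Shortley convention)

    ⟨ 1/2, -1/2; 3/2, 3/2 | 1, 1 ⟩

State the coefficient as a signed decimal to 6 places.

triangle: 1!·0!·2!/4! = 2/24
(j±m)!: 0!·1!·3!·0!·2!·0! = 12
prefactor² = (2J+1)·Δ·N² = 3
  k=1: −1/(1!·0!·0!·2!·0!·0!) = -1/2
Σ = -1/2  ⇒  CG² = 3·(-1/2)² = 3/4
CG = −√(3/4) = -0.866025

−√(3/4) ≈ -0.866025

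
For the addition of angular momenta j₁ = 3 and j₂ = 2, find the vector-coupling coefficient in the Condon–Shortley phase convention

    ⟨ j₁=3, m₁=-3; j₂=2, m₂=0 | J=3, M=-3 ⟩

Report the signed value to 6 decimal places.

+√(5/12) ≈ +0.645497

j₁+j₂−J=2  J+j₁−j₂=4  J−j₁+j₂=2  j₁+j₂+J+1=9
(j₁±m₁, j₂±m₂, J±M) = (0,6,2,2,0,6)
P² = 3840
sum k=2..2:
  [2] +1/96 = 1/96
S = 1/96
C² = P²·S² = 5/12 ; C = +0.645497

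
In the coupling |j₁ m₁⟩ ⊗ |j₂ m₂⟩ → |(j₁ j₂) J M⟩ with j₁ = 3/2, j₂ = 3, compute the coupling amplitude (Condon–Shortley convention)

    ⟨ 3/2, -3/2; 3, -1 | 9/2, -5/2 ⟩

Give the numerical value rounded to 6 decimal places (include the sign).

√[10·0!3!6!/10! · 0!3!2!4!2!7!] = √(34560)
  +(−1)^0/∏(0,0,3,2,0,4)! = 1/288  (running 1/288)
⟨..|..⟩ = √(34560)·(1/288) = +0.645497

+0.645497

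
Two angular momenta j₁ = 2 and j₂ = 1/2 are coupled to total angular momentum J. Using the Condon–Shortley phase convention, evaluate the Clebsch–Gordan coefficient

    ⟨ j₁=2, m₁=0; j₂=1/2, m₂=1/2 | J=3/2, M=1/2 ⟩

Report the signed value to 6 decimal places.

j₁+j₂−J=1  J+j₁−j₂=3  J−j₁+j₂=0  j₁+j₂+J+1=5
(j₁±m₁, j₂±m₂, J±M) = (2,2,1,0,2,1)
P² = 8/5
sum k=1..1:
  [1] −1/2 = -1/2
S = -1/2
C² = P²·S² = 2/5 ; C = -0.632456

−√(2/5) ≈ -0.632456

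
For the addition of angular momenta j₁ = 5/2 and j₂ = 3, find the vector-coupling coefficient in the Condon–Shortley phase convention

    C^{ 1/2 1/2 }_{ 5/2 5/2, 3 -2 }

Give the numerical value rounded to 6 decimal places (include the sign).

j₁+j₂−J=5  J+j₁−j₂=0  J−j₁+j₂=1  j₁+j₂+J+1=7
(j₁±m₁, j₂±m₂, J±M) = (5,0,1,5,1,0)
P² = 4800/7
sum k=0..0:
  [0] +1/120 = 1/120
S = 1/120
C² = P²·S² = 1/21 ; C = +0.218218

+√(1/21) ≈ +0.218218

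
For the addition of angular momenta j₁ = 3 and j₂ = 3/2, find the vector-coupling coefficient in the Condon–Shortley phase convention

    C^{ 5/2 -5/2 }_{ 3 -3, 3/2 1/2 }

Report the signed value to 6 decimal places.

+√(15/28) = +0.731925

√[6·2!4!1!/8! · 0!6!2!1!0!5!] = √(8640/7)
  +(−1)^2/∏(2,0,4,0,0,1)! = 1/48  (running 1/48)
⟨..|..⟩ = √(8640/7)·(1/48) = +0.731925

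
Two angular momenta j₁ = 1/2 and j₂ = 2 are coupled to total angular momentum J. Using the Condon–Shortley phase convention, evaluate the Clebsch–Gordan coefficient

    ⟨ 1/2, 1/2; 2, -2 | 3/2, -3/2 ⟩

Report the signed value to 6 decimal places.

+0.894427

√[4·1!0!3!/5! · 1!0!0!4!0!3!] = √(144/5)
  +(−1)^0/∏(0,1,0,0,0,3)! = 1/6  (running 1/6)
⟨..|..⟩ = √(144/5)·(1/6) = +0.894427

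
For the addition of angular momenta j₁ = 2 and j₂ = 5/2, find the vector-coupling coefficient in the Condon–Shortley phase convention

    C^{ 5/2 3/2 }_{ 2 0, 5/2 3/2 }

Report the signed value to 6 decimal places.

triangle: 2!·2!·3!/8! = 24/40320
(j±m)!: 2!·2!·4!·1!·4!·1! = 2304
prefactor² = (2J+1)·Δ·N² = 288/35
  k=1: −1/(1!·1!·1!·3!·1!·0!) = -1/6
  k=2: +1/(2!·0!·0!·2!·2!·1!) = 1/8
Σ = -1/24  ⇒  CG² = 288/35·(-1/24)² = 1/70
CG = −√(1/70) = -0.119523

-0.119523  (= −√(1/70))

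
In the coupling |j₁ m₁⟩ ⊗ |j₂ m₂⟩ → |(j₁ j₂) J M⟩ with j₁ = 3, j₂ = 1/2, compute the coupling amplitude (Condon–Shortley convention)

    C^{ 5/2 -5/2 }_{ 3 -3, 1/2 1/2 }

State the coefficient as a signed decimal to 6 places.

triangle: 1!×5!×0!/7! = 120/5040
(j±m)!: 0!×6!×1!×0!×0!×5! = 86400
prefactor² = (2J+1)×Δ×N² = 86400/7
  k=1: −1/(1!×0!×5!×0!×0!×0!) = -1/120
Σ = -1/120  ⇒  CG² = 86400/7×(-1/120)² = 6/7
CG = −√(6/7) = -0.925820

−√(6/7) ≈ -0.925820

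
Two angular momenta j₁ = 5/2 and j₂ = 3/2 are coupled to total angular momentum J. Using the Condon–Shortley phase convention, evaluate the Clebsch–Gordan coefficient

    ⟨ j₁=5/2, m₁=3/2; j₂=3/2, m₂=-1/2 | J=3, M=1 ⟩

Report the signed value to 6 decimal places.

triangle: 1!*4!*2!/8! = 48/40320
(j±m)!: 4!*1!*1!*2!*4!*2! = 2304
prefactor² = (2J+1)*Δ*N² = 96/5
  k=0: +1/(0!*1!*1!*1!*3!*1!) = 1/6
  k=1: −1/(1!*0!*0!*0!*4!*2!) = -1/48
Σ = 7/48  ⇒  CG² = 96/5*7/48² = 49/120
CG = +√(49/120) = +0.639010

+√(49/120) ≈ +0.639010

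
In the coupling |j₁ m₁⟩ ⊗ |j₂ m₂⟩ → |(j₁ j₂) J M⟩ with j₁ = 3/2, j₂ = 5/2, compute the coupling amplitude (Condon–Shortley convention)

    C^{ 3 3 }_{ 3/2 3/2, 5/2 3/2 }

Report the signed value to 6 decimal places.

triangle: 1!*2!*4!/8! = 48/40320
(j±m)!: 3!*0!*4!*1!*6!*0! = 103680
prefactor² = (2J+1)*Δ*N² = 864
  k=0: +1/(0!*1!*0!*4!*2!*0!) = 1/48
Σ = 1/48  ⇒  CG² = 864*1/48² = 3/8
CG = +√(3/8) = +0.612372

+0.612372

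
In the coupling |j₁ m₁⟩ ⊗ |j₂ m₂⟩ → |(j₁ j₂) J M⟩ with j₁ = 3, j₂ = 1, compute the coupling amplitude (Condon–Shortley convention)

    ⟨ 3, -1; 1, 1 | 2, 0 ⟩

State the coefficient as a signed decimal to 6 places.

+√(2/7) = +0.534522

j₁+j₂−J=2  J+j₁−j₂=4  J−j₁+j₂=0  j₁+j₂+J+1=7
(j₁±m₁, j₂±m₂, J±M) = (2,4,2,0,2,2)
P² = 128/7
sum k=2..2:
  [2] +1/8 = 1/8
S = 1/8
C² = P²·S² = 2/7 ; C = +0.534522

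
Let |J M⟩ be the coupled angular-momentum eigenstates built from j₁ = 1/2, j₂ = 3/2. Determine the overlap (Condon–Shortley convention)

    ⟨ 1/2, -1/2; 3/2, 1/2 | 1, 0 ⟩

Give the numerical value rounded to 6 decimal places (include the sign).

triangle: 1!·0!·2!/4! = 2/24
(j±m)!: 0!·1!·2!·1!·1!·1! = 2
prefactor² = (2J+1)·Δ·N² = 1/2
  k=1: −1/(1!·0!·0!·1!·0!·1!) = -1
Σ = -1  ⇒  CG² = 1/2·(-1)² = 1/2
CG = −√(1/2) = -0.707107

-0.707107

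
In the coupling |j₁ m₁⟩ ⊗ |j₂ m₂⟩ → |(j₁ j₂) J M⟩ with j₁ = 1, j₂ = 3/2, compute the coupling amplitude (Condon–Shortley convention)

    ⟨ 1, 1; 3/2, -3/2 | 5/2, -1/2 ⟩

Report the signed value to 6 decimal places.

+0.316228  (= +√(1/10))

√[6·0!2!3!/6! · 2!0!0!3!2!3!] = √(72/5)
  +(−1)^0/∏(0,0,0,0,2,3)! = 1/12  (running 1/12)
⟨..|..⟩ = √(72/5)·(1/12) = +0.316228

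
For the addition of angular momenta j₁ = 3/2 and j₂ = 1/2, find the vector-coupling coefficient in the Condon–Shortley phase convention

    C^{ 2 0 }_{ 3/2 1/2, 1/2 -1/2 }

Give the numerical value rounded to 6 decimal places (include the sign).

√[5·0!3!1!/5! · 2!1!0!1!2!2!] = √(2)
  +(−1)^0/∏(0,0,1,0,2,1)! = 1/2  (running 1/2)
⟨..|..⟩ = √(2)·(1/2) = +0.707107

+√(1/2) ≈ +0.707107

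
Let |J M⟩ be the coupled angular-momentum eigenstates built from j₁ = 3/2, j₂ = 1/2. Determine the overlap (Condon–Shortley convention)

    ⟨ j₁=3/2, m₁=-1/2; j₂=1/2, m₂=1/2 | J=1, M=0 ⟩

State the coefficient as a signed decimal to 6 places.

−√(1/2) ≈ -0.707107

triangle: 1!×2!×0!/4! = 2/24
(j±m)!: 1!×2!×1!×0!×1!×1! = 2
prefactor² = (2J+1)×Δ×N² = 1/2
  k=1: −1/(1!×0!×1!×0!×1!×0!) = -1
Σ = -1  ⇒  CG² = 1/2×(-1)² = 1/2
CG = −√(1/2) = -0.707107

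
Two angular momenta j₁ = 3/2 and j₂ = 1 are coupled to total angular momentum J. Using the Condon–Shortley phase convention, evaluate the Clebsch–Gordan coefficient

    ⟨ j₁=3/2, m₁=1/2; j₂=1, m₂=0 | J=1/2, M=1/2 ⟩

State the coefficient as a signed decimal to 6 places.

-0.577350

triangle: 2!*1!*0!/4! = 2/24
(j±m)!: 2!*1!*1!*1!*1!*0! = 2
prefactor² = (2J+1)*Δ*N² = 1/3
  k=1: −1/(1!*1!*0!*0!*1!*0!) = -1
Σ = -1  ⇒  CG² = 1/3*(-1)² = 1/3
CG = −√(1/3) = -0.577350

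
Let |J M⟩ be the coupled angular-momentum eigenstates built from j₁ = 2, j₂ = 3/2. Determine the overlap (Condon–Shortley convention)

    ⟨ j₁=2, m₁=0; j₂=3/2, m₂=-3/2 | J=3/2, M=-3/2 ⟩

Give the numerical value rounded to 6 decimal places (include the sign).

j₁+j₂−J=2  J+j₁−j₂=2  J−j₁+j₂=1  j₁+j₂+J+1=6
(j₁±m₁, j₂±m₂, J±M) = (2,2,0,3,0,3)
P² = 16/5
sum k=0..0:
  [0] +1/4 = 1/4
S = 1/4
C² = P²·S² = 1/5 ; C = +0.447214

+0.447214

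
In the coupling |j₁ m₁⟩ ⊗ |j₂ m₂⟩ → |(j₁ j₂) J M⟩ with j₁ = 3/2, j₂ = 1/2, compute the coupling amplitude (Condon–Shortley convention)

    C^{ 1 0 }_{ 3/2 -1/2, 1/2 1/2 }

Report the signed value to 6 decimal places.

-0.707107  (= −√(1/2))

√[3·1!2!0!/4! · 1!2!1!0!1!1!] = √(1/2)
  +(−1)^1/∏(1,0,1,0,1,0)! = -1  (running -1)
⟨..|..⟩ = √(1/2)·(-1) = -0.707107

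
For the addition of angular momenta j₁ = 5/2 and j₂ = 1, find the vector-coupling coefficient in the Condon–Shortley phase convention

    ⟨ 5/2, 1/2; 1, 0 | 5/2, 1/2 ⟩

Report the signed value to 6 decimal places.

+√(1/35) = +0.169031

j₁+j₂−J=1  J+j₁−j₂=4  J−j₁+j₂=1  j₁+j₂+J+1=7
(j₁±m₁, j₂±m₂, J±M) = (3,2,1,1,3,2)
P² = 144/35
sum k=0..1:
  [0] +1/4 = 1/4
  [1] −1/6 = -1/6
S = 1/12
C² = P²·S² = 1/35 ; C = +0.169031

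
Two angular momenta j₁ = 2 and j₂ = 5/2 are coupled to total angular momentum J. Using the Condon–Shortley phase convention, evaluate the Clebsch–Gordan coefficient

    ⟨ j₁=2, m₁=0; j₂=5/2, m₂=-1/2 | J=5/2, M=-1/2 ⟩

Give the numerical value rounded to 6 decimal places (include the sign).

−√(8/35) ≈ -0.478091

√[6·2!2!3!/8! · 2!2!2!3!2!3!] = √(72/35)
  +(−1)^0/∏(0,2,2,2,0,1)! = 1/8  (running 1/8)
  +(−1)^1/∏(1,1,1,1,1,2)! = -1/2  (running -3/8)
  +(−1)^2/∏(2,0,0,0,2,3)! = 1/24  (running -1/3)
⟨..|..⟩ = √(72/35)·(-1/3) = -0.478091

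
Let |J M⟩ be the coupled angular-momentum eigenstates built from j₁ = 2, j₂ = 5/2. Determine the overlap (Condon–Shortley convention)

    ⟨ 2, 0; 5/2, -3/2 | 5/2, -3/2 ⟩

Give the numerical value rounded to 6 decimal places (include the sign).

j₁+j₂−J=2  J+j₁−j₂=2  J−j₁+j₂=3  j₁+j₂+J+1=8
(j₁±m₁, j₂±m₂, J±M) = (2,2,1,4,1,4)
P² = 288/35
sum k=0..1:
  [0] +1/8 = 1/8
  [1] −1/6 = -1/6
S = -1/24
C² = P²·S² = 1/70 ; C = -0.119523

−√(1/70) ≈ -0.119523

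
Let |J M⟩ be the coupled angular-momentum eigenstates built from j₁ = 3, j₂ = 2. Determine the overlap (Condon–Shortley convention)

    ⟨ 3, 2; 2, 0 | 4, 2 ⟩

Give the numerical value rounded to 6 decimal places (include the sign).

+0.585540

triangle: 1!×5!×3!/10! = 720/3628800
(j±m)!: 5!×1!×2!×2!×6!×2! = 691200
prefactor² = (2J+1)×Δ×N² = 8640/7
  k=0: +1/(0!×1!×1!×2!×4!×1!) = 1/48
  k=1: −1/(1!×0!×0!×1!×5!×2!) = -1/240
Σ = 1/60  ⇒  CG² = 8640/7×1/60² = 12/35
CG = +√(12/35) = +0.585540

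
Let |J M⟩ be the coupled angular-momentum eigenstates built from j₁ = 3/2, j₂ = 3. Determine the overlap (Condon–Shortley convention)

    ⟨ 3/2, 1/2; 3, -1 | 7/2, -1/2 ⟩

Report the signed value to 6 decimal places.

√[8·1!2!5!/9! · 2!1!2!4!3!4!] = √(512/7)
  +(−1)^0/∏(0,1,1,2,1,3)! = 1/12  (running 1/12)
  +(−1)^1/∏(1,0,0,1,2,4)! = -1/48  (running 1/16)
⟨..|..⟩ = √(512/7)·(1/16) = +0.534522

+√(2/7) = +0.534522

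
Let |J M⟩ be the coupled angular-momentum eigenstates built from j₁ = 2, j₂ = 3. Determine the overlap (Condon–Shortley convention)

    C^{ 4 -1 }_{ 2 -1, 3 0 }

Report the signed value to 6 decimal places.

√[9·1!3!5!/10! · 1!3!3!3!3!5!] = √(1944/7)
  +(−1)^0/∏(0,1,3,3,0,2)! = 1/72  (running 1/72)
  +(−1)^1/∏(1,0,2,2,1,3)! = -1/24  (running -1/36)
⟨..|..⟩ = √(1944/7)·(-1/36) = -0.462910

−√(3/14) ≈ -0.462910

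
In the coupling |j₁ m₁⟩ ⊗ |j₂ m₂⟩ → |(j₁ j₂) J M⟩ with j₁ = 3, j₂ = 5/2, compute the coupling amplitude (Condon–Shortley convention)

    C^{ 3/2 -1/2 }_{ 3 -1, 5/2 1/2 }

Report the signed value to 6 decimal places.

-0.097590  (= −√(1/105))

√[4·4!2!1!/8! · 2!4!3!2!1!2!] = √(192/35)
  +(−1)^2/∏(2,2,2,1,0,0)! = 1/8  (running 1/8)
  +(−1)^3/∏(3,1,1,0,1,1)! = -1/6  (running -1/24)
⟨..|..⟩ = √(192/35)·(-1/24) = -0.097590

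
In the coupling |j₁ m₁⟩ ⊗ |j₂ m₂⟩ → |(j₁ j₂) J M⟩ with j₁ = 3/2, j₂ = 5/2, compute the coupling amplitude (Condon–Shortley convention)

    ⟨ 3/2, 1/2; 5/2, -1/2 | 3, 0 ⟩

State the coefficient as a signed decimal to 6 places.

triangle: 1!*2!*4!/8! = 48/40320
(j±m)!: 2!*1!*2!*3!*3!*3! = 864
prefactor² = (2J+1)*Δ*N² = 36/5
  k=0: +1/(0!*1!*1!*2!*1!*2!) = 1/4
  k=1: −1/(1!*0!*0!*1!*2!*3!) = -1/12
Σ = 1/6  ⇒  CG² = 36/5*1/6² = 1/5
CG = +√(1/5) = +0.447214

+√(1/5) ≈ +0.447214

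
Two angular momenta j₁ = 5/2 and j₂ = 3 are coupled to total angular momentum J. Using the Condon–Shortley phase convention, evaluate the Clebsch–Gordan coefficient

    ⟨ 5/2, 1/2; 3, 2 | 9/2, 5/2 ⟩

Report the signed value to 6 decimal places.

triangle: 1!·4!·5!/11! = 2880/39916800
(j±m)!: 3!·2!·5!·1!·7!·2! = 14515200
prefactor² = (2J+1)·Δ·N² = 115200/11
  k=0: +1/(0!·1!·2!·5!·2!·0!) = 1/480
  k=1: −1/(1!·0!·1!·4!·3!·1!) = -1/144
Σ = -7/1440  ⇒  CG² = 115200/11·(-7/1440)² = 49/198
CG = −√(49/198) = -0.497468

−√(49/198) = -0.497468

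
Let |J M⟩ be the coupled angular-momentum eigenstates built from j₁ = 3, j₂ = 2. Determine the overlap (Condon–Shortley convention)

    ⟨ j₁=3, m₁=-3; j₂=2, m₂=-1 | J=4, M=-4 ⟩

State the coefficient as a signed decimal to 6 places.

triangle: 1!·5!·3!/10! = 720/3628800
(j±m)!: 0!·6!·1!·3!·0!·8! = 174182400
prefactor² = (2J+1)·Δ·N² = 311040
  k=1: −1/(1!·0!·5!·0!·0!·3!) = -1/720
Σ = -1/720  ⇒  CG² = 311040·(-1/720)² = 3/5
CG = −√(3/5) = -0.774597

−√(3/5) ≈ -0.774597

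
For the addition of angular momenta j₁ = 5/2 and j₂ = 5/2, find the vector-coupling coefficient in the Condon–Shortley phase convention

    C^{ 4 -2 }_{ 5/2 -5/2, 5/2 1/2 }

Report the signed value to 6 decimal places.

triangle: 1!*4!*4!/10! = 576/3628800
(j±m)!: 0!*5!*3!*2!*2!*6! = 2073600
prefactor² = (2J+1)*Δ*N² = 20736/7
  k=1: −1/(1!*0!*4!*2!*0!*2!) = -1/96
Σ = -1/96  ⇒  CG² = 20736/7*(-1/96)² = 9/28
CG = −√(9/28) = -0.566947

−√(9/28) ≈ -0.566947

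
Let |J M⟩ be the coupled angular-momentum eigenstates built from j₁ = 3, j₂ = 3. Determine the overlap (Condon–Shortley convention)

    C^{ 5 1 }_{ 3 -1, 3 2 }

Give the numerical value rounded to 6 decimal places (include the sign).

triangle: 1!·5!·5!/12! = 14400/479001600
(j±m)!: 2!·4!·5!·1!·6!·4! = 99532800
prefactor² = (2J+1)·Δ·N² = 230400/7
  k=0: +1/(0!·1!·4!·5!·1!·0!) = 1/2880
  k=1: −1/(1!·0!·3!·4!·2!·1!) = -1/288
Σ = -1/320  ⇒  CG² = 230400/7·(-1/320)² = 9/28
CG = −√(9/28) = -0.566947

-0.566947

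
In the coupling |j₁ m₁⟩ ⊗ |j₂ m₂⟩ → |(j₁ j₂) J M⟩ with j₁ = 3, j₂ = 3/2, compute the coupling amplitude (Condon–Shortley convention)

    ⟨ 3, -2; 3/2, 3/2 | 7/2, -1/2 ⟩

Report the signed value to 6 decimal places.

−√(5/21) ≈ -0.487950

triangle: 1!*5!*2!/9! = 240/362880
(j±m)!: 1!*5!*3!*0!*3!*4! = 103680
prefactor² = (2J+1)*Δ*N² = 3840/7
  k=1: −1/(1!*0!*4!*2!*1!*0!) = -1/48
Σ = -1/48  ⇒  CG² = 3840/7*(-1/48)² = 5/21
CG = −√(5/21) = -0.487950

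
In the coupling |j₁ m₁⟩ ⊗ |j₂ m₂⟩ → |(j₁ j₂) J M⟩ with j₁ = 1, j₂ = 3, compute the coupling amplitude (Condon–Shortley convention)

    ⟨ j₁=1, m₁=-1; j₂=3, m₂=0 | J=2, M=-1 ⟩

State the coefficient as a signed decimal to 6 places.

√[5·2!0!4!/7! · 0!2!3!3!1!3!] = √(144/7)
  +(−1)^2/∏(2,0,0,1,0,3)! = 1/12  (running 1/12)
⟨..|..⟩ = √(144/7)·(1/12) = +0.377964

+0.377964  (= +√(1/7))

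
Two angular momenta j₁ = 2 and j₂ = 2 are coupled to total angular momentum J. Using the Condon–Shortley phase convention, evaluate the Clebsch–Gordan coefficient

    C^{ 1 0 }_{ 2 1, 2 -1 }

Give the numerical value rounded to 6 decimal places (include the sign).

-0.316228

triangle: 3!·1!·1!/6! = 6/720
(j±m)!: 3!·1!·1!·3!·1!·1! = 36
prefactor² = (2J+1)·Δ·N² = 9/10
  k=0: +1/(0!·3!·1!·1!·0!·0!) = 1/6
  k=1: −1/(1!·2!·0!·0!·1!·1!) = -1/2
Σ = -1/3  ⇒  CG² = 9/10·(-1/3)² = 1/10
CG = −√(1/10) = -0.316228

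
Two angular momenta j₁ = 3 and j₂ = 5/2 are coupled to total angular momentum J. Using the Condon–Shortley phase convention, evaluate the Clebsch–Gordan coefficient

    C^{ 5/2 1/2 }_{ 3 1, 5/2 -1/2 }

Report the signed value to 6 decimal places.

j₁+j₂−J=3  J+j₁−j₂=3  J−j₁+j₂=2  j₁+j₂+J+1=9
(j₁±m₁, j₂±m₂, J±M) = (4,2,2,3,3,2)
P² = 288/35
sum k=0..2:
  [0] +1/24 = 1/24
  [1] −1/4 = -1/4
  [2] +1/24 = 1/24
S = -1/6
C² = P²·S² = 8/35 ; C = -0.478091

−√(8/35) = -0.478091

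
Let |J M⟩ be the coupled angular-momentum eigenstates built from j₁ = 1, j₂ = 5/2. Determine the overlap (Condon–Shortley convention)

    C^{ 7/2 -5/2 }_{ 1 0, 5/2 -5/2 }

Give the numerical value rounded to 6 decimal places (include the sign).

triangle: 0!×2!×5!/8! = 240/40320
(j±m)!: 1!×1!×0!×5!×1!×6! = 86400
prefactor² = (2J+1)×Δ×N² = 28800/7
  k=0: +1/(0!×0!×1!×0!×1!×5!) = 1/120
Σ = 1/120  ⇒  CG² = 28800/7×1/120² = 2/7
CG = +√(2/7) = +0.534522

+√(2/7) ≈ +0.534522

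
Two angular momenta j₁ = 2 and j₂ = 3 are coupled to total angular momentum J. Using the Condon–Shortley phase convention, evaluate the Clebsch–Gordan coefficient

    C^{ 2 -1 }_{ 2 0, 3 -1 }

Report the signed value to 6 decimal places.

−√(1/7) = -0.377964

j₁+j₂−J=3  J+j₁−j₂=1  J−j₁+j₂=3  j₁+j₂+J+1=8
(j₁±m₁, j₂±m₂, J±M) = (2,2,2,4,1,3)
P² = 36/7
sum k=1..2:
  [1] −1/4 = -1/4
  [2] +1/12 = 1/12
S = -1/6
C² = P²·S² = 1/7 ; C = -0.377964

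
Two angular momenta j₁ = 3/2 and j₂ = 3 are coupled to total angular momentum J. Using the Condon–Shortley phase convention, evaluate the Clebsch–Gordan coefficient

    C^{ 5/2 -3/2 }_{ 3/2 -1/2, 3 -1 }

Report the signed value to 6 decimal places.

j₁+j₂−J=2  J+j₁−j₂=1  J−j₁+j₂=4  j₁+j₂+J+1=8
(j₁±m₁, j₂±m₂, J±M) = (1,2,2,4,1,4)
P² = 576/35
sum k=1..2:
  [1] −1/6 = -1/6
  [2] +1/48 = 1/48
S = -7/48
C² = P²·S² = 7/20 ; C = -0.591608

−√(7/20) = -0.591608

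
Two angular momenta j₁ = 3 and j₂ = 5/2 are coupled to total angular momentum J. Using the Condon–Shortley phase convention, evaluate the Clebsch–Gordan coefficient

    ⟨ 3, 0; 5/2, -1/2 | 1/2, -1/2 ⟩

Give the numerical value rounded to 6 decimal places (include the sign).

+√(1/7) ≈ +0.377964

√[2·5!1!0!/7! · 3!3!2!3!0!1!] = √(144/7)
  +(−1)^2/∏(2,3,1,0,0,0)! = 1/12  (running 1/12)
⟨..|..⟩ = √(144/7)·(1/12) = +0.377964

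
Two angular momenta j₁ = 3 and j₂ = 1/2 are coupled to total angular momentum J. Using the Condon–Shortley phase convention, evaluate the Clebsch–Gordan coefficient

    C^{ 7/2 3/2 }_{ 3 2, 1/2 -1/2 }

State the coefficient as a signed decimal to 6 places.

+√(2/7) = +0.534522

j₁+j₂−J=0  J+j₁−j₂=6  J−j₁+j₂=1  j₁+j₂+J+1=8
(j₁±m₁, j₂±m₂, J±M) = (5,1,0,1,5,2)
P² = 28800/7
sum k=0..0:
  [0] +1/120 = 1/120
S = 1/120
C² = P²·S² = 2/7 ; C = +0.534522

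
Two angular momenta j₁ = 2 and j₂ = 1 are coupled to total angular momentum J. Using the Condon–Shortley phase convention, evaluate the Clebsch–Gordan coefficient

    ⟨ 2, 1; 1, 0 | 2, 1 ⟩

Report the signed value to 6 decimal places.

+0.408248

triangle: 1!·3!·1!/6! = 6/720
(j±m)!: 3!·1!·1!·1!·3!·1! = 36
prefactor² = (2J+1)·Δ·N² = 3/2
  k=0: +1/(0!·1!·1!·1!·2!·0!) = 1/2
  k=1: −1/(1!·0!·0!·0!·3!·1!) = -1/6
Σ = 1/3  ⇒  CG² = 3/2·1/3² = 1/6
CG = +√(1/6) = +0.408248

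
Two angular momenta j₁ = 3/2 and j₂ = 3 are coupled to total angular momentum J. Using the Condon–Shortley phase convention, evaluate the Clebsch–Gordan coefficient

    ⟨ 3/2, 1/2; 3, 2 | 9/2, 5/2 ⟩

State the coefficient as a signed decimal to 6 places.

triangle: 0!×3!×6!/10! = 4320/3628800
(j±m)!: 2!×1!×5!×1!×7!×2! = 2419200
prefactor² = (2J+1)×Δ×N² = 28800
  k=0: +1/(0!×0!×1!×5!×2!×1!) = 1/240
Σ = 1/240  ⇒  CG² = 28800×1/240² = 1/2
CG = +√(1/2) = +0.707107

+0.707107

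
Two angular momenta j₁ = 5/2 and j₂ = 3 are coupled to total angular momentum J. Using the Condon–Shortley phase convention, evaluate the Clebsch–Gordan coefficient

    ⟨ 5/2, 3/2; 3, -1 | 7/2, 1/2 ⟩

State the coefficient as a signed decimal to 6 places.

+√(8/63) = +0.356348

√[8·2!3!4!/10! · 4!1!2!4!4!3!] = √(18432/175)
  +(−1)^0/∏(0,2,1,2,2,2)! = 1/16  (running 1/16)
  +(−1)^1/∏(1,1,0,1,3,3)! = -1/36  (running 5/144)
⟨..|..⟩ = √(18432/175)·(5/144) = +0.356348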